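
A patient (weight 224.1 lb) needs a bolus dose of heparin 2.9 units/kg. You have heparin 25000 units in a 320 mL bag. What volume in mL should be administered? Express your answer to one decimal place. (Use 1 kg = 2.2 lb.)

3.8 mL

Weight = 224.1 lb ÷ 2.2 lb/kg = 101.8636 kg
Dose = 2.9 units/kg × 101.8636 kg = 295.4045 units
Concentration = 25000 units ÷ 320 mL = 78.125 units/mL
Volume = 295.4045 units ÷ 78.125 units/mL = 3.781178 mL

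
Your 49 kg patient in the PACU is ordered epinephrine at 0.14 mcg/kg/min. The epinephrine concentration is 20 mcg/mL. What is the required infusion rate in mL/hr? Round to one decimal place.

Dose = 0.14 mcg/kg/min × 49 kg = 6.86 mcg/min
6.86 mcg/min × 60 min/hr = 411.6 mcg/hr
Rate = 411.6 mcg/hr ÷ 20 mcg/mL = 20.58 mL/hr

20.6 mL/hr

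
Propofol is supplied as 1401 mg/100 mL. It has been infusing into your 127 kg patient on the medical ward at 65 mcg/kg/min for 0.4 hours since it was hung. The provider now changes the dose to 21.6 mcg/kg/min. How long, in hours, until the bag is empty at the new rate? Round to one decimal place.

Initial rate:
Dose = 65 mcg/kg/min × 127 kg = 8255 mcg/min
8255 mcg/min × 60 min/hr = 495300 mcg/hr
Concentration = 1401 mg ÷ 100 mL = 14.01 mg/mL = 14010 mcg/mL
Rate = 495300 mcg/hr ÷ 14010 mcg/mL = 35.35332 mL/hr
Volume infused so far = 35.35332 mL/hr × 0.4 hr = 14.14133 mL
Volume remaining = 100 − 14.14133 = 85.85867 mL
New rate:
Dose = 21.6 mcg/kg/min × 127 kg = 2743.2 mcg/min
2743.2 mcg/min × 60 min/hr = 164592 mcg/hr
Rate = 164592 mcg/hr ÷ 14010 mcg/mL = 11.74818 mL/hr
Time remaining = 85.85867 mL ÷ 11.74818 mL/hr = 7.308253 hr

7.3 hours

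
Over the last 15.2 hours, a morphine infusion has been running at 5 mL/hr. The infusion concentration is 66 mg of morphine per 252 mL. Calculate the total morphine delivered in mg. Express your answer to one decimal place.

19.9 mg

Concentration = 66 mg ÷ 252 mL = 0.2619048 mg/mL
Drug rate = 5 mL/hr × 0.2619048 mg/mL = 1.309524 mg/hr
Total = 1.309524 mg/hr × 15.2 hr = 19.90476 mg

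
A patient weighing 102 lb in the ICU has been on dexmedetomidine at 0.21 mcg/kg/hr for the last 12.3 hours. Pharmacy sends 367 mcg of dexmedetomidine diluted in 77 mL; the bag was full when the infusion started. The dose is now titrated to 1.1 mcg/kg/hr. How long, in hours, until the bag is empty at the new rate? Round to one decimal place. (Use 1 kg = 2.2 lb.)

Initial rate:
Weight = 102 lb ÷ 2.2 lb/kg = 46.36364 kg
Dose = 0.21 mcg/kg/hr × 46.36364 kg = 9.736364 mcg/hr
Concentration = 367 mcg ÷ 77 mL = 4.766234 mcg/mL
Rate = 9.736364 mcg/hr ÷ 4.766234 mcg/mL = 2.042779 mL/hr
Volume infused so far = 2.042779 mL/hr × 12.3 hr = 25.12619 mL
Volume remaining = 77 − 25.12619 = 51.87381 mL
New rate:
Dose = 1.1 mcg/kg/hr × 46.36364 kg = 51 mcg/hr
Rate = 51 mcg/hr ÷ 4.766234 mcg/mL = 10.70027 mL/hr
Time remaining = 51.87381 mL ÷ 10.70027 mL/hr = 4.847897 hr

4.8 hours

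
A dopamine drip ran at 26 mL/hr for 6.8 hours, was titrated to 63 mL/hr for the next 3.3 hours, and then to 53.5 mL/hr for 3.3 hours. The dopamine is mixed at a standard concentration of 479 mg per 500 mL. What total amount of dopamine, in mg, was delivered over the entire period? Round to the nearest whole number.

538 mg

Concentration = 479 mg ÷ 500 mL = 0.958 mg/mL
Stage 1: 26 mL/hr × 6.8 hr = 176.8 mL → 176.8 mL × 0.958 mg/mL = 169.3744 mg
Stage 2: 63 mL/hr × 3.3 hr = 207.9 mL → 207.9 mL × 0.958 mg/mL = 199.1682 mg
Stage 3: 53.5 mL/hr × 3.3 hr = 176.55 mL → 176.55 mL × 0.958 mg/mL = 169.1349 mg
Total = 169.3744 + 199.1682 + 169.1349 = 537.6775 mg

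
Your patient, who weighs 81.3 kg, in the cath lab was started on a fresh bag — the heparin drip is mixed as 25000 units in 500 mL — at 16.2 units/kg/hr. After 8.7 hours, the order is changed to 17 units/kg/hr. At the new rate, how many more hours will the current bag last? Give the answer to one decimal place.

9.8 hours

Initial rate:
Dose = 16.2 units/kg/hr × 81.3 kg = 1317.06 units/hr
Concentration = 25000 units ÷ 500 mL = 50 units/mL
Rate = 1317.06 units/hr ÷ 50 units/mL = 26.3412 mL/hr
Volume infused so far = 26.3412 mL/hr × 8.7 hr = 229.1684 mL
Volume remaining = 500 − 229.1684 = 270.8316 mL
New rate:
Dose = 17 units/kg/hr × 81.3 kg = 1382.1 units/hr
Rate = 1382.1 units/hr ÷ 50 units/mL = 27.642 mL/hr
Time remaining = 270.8316 mL ÷ 27.642 mL/hr = 9.797828 hr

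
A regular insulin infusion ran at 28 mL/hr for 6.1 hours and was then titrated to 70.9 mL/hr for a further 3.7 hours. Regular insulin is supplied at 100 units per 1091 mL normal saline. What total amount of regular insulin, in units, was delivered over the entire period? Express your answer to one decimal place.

39.7 units

Concentration = 100 units ÷ 1091 mL = 0.09165903 units/mL
Stage 1: 28 mL/hr × 6.1 hr = 170.8 mL → 170.8 mL × 0.09165903 units/mL = 15.65536 units
Stage 2: 70.9 mL/hr × 3.7 hr = 262.33 mL → 262.33 mL × 0.09165903 units/mL = 24.04491 units
Total = 15.65536 + 24.04491 = 39.70027 units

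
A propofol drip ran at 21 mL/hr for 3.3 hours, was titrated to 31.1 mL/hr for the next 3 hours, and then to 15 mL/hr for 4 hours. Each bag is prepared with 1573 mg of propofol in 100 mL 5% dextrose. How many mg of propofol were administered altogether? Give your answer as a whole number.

Concentration = 1573 mg ÷ 100 mL = 15.73 mg/mL
Stage 1: 21 mL/hr × 3.3 hr = 69.3 mL → 69.3 mL × 15.73 mg/mL = 1090.089 mg
Stage 2: 31.1 mL/hr × 3 hr = 93.3 mL → 93.3 mL × 15.73 mg/mL = 1467.609 mg
Stage 3: 15 mL/hr × 4 hr = 60 mL → 60 mL × 15.73 mg/mL = 943.8 mg
Total = 1090.089 + 1467.609 + 943.8 = 3501.498 mg

3501 mg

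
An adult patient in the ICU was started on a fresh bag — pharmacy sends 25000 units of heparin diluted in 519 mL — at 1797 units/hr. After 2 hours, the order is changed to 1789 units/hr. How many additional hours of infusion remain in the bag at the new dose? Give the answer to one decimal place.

Initial rate:
Concentration = 25000 units ÷ 519 mL = 48.16956 units/mL
Rate = 1797 units/hr ÷ 48.16956 units/mL = 37.30572 mL/hr
Volume infused so far = 37.30572 mL/hr × 2 hr = 74.61144 mL
Volume remaining = 519 − 74.61144 = 444.3886 mL
New rate:
Rate = 1789 units/hr ÷ 48.16956 units/mL = 37.13964 mL/hr
Time remaining = 444.3886 mL ÷ 37.13964 mL/hr = 11.96534 hr

12.0 hours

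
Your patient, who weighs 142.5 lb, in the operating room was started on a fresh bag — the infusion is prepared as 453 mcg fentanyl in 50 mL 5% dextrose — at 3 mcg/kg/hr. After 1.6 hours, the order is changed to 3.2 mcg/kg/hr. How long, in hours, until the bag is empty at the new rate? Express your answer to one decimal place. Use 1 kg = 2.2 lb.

0.7 hours

Initial rate:
Weight = 142.5 lb ÷ 2.2 lb/kg = 64.77273 kg
Dose = 3 mcg/kg/hr × 64.77273 kg = 194.3182 mcg/hr
Concentration = 453 mcg ÷ 50 mL = 9.06 mcg/mL
Rate = 194.3182 mcg/hr ÷ 9.06 mcg/mL = 21.44792 mL/hr
Volume infused so far = 21.44792 mL/hr × 1.6 hr = 34.31668 mL
Volume remaining = 50 − 34.31668 = 15.68332 mL
New rate:
Dose = 3.2 mcg/kg/hr × 64.77273 kg = 207.2727 mcg/hr
Rate = 207.2727 mcg/hr ÷ 9.06 mcg/mL = 22.87778 mL/hr
Time remaining = 15.68332 mL ÷ 22.87778 mL/hr = 0.6855263 hr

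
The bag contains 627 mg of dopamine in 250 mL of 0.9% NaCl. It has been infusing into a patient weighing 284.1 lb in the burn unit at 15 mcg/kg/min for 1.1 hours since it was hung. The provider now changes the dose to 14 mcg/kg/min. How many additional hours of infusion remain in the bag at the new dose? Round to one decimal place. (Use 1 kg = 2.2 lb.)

4.6 hours

Initial rate:
Weight = 284.1 lb ÷ 2.2 lb/kg = 129.1364 kg
Dose = 15 mcg/kg/min × 129.1364 kg = 1937.045 mcg/min
1937.045 mcg/min × 60 min/hr = 116222.7 mcg/hr
Concentration = 627 mg ÷ 250 mL = 2.508 mg/mL = 2508 mcg/mL
Rate = 116222.7 mcg/hr ÷ 2508 mcg/mL = 46.3408 mL/hr
Volume infused so far = 46.3408 mL/hr × 1.1 hr = 50.97488 mL
Volume remaining = 250 − 50.97488 = 199.0251 mL
New rate:
Dose = 14 mcg/kg/min × 129.1364 kg = 1807.909 mcg/min
1807.909 mcg/min × 60 min/hr = 108474.5 mcg/hr
Rate = 108474.5 mcg/hr ÷ 2508 mcg/mL = 43.25141 mL/hr
Time remaining = 199.0251 mL ÷ 43.25141 mL/hr = 4.601586 hr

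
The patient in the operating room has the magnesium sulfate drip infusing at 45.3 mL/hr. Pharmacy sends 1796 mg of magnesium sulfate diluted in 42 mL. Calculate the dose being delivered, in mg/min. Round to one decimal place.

32.3 mg/min

Concentration = 1796 mg ÷ 42 mL = 42.7619 mg/mL
Drug rate = 45.3 mL/hr × 42.7619 mg/mL = 1937.114 mg/hr
1937.114 mg/hr ÷ 60 min/hr = 32.28524 mg/min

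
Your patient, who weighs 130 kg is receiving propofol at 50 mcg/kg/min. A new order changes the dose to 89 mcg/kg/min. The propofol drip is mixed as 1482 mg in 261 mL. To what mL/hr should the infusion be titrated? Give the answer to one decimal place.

122.3 mL/hr

Dose = 89 mcg/kg/min × 130 kg = 11570 mcg/min
11570 mcg/min × 60 min/hr = 694200 mcg/hr
Concentration = 1482 mg ÷ 261 mL = 5.678161 mg/mL = 5678.161 mcg/mL
Rate = 694200 mcg/hr ÷ 5678.161 mcg/mL = 122.2579 mL/hr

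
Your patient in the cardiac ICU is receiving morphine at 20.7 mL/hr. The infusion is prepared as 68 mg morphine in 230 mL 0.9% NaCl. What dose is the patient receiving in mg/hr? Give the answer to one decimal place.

Concentration = 68 mg ÷ 230 mL = 0.2956522 mg/mL
Drug rate = 20.7 mL/hr × 0.2956522 mg/mL = 6.12 mg/hr

6.1 mg/hr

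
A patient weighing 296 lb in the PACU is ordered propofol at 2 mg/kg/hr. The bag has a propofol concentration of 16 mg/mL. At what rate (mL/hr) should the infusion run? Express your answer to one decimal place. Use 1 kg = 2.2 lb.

16.8 mL/hr

Weight = 296 lb ÷ 2.2 lb/kg = 134.5455 kg
Dose = 2 mg/kg/hr × 134.5455 kg = 269.0909 mg/hr
Rate = 269.0909 mg/hr ÷ 16 mg/mL = 16.81818 mL/hr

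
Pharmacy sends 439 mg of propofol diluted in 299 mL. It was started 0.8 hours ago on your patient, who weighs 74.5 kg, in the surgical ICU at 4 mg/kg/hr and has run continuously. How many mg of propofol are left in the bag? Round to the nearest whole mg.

201 mg

Dose = 4 mg/kg/hr × 74.5 kg = 298 mg/hr
Concentration = 439 mg ÷ 299 mL = 1.468227 mg/mL
Rate = 298 mg/hr ÷ 1.468227 mg/mL = 202.9658 mL/hr
Volume infused = 202.9658 mL/hr × 0.8 hr = 162.3727 mL
Volume remaining = 299 − 162.3727 = 136.6273 mL
Drug remaining = 136.6273 mL × 1.468227 mg/mL = 200.6 mg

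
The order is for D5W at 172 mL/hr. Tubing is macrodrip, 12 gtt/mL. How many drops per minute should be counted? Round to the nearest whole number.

34 gtt/min

172 mL/hr ÷ 60 min/hr = 2.866667 mL/min
2.866667 mL/min × 12 gtt/mL = 34.4 gtt/min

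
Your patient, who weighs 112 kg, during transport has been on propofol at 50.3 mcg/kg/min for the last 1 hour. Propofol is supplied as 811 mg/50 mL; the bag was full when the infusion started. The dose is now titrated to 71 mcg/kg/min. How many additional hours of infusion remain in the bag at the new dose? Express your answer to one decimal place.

1.0 hours

Initial rate:
Dose = 50.3 mcg/kg/min × 112 kg = 5633.6 mcg/min
5633.6 mcg/min × 60 min/hr = 338016 mcg/hr
Concentration = 811 mg ÷ 50 mL = 16.22 mg/mL = 16220 mcg/mL
Rate = 338016 mcg/hr ÷ 16220 mcg/mL = 20.83946 mL/hr
Volume infused so far = 20.83946 mL/hr × 1 hr = 20.83946 mL
Volume remaining = 50 − 20.83946 = 29.16054 mL
New rate:
Dose = 71 mcg/kg/min × 112 kg = 7952 mcg/min
7952 mcg/min × 60 min/hr = 477120 mcg/hr
Rate = 477120 mcg/hr ÷ 16220 mcg/mL = 29.41554 mL/hr
Time remaining = 29.16054 mL ÷ 29.41554 mL/hr = 0.9913313 hr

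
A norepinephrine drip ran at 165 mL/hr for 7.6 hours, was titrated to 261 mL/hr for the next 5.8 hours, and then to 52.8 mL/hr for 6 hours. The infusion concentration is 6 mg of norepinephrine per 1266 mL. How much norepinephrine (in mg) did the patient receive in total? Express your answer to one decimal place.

14.6 mg

Concentration = 6 mg ÷ 1266 mL = 0.004739336 mg/mL
Stage 1: 165 mL/hr × 7.6 hr = 1254 mL → 1254 mL × 0.004739336 mg/mL = 5.943128 mg
Stage 2: 261 mL/hr × 5.8 hr = 1513.8 mL → 1513.8 mL × 0.004739336 mg/mL = 7.174408 mg
Stage 3: 52.8 mL/hr × 6 hr = 316.8 mL → 316.8 mL × 0.004739336 mg/mL = 1.501422 mg
Total = 5.943128 + 7.174408 + 1.501422 = 14.61896 mg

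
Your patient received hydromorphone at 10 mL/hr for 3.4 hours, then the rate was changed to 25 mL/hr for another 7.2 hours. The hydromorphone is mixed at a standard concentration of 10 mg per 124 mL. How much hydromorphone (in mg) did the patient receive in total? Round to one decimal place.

Concentration = 10 mg ÷ 124 mL = 0.08064516 mg/mL
Stage 1: 10 mL/hr × 3.4 hr = 34 mL → 34 mL × 0.08064516 mg/mL = 2.741935 mg
Stage 2: 25 mL/hr × 7.2 hr = 180 mL → 180 mL × 0.08064516 mg/mL = 14.51613 mg
Total = 2.741935 + 14.51613 = 17.25806 mg

17.3 mg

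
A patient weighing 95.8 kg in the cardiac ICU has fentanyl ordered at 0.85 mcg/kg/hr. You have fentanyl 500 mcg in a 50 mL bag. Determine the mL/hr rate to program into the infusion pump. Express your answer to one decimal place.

8.1 mL/hr

Dose = 0.85 mcg/kg/hr × 95.8 kg = 81.43 mcg/hr
Concentration = 500 mcg ÷ 50 mL = 10 mcg/mL
Rate = 81.43 mcg/hr ÷ 10 mcg/mL = 8.143 mL/hr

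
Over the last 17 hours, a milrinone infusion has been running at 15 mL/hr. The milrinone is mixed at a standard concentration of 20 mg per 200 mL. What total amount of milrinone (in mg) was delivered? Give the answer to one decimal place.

25.5 mg

Concentration = 20 mg ÷ 200 mL = 0.1 mg/mL = 100 mcg/mL
Drug rate = 15 mL/hr × 100 mcg/mL = 1500 mcg/hr
Total = 1500 mcg/hr × 17 hr = 25500 mcg = 25.5 mg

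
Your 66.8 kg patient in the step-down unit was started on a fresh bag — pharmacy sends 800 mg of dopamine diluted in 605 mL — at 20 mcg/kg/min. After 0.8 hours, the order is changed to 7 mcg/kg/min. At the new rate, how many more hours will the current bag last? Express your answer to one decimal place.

26.2 hours

Initial rate:
Dose = 20 mcg/kg/min × 66.8 kg = 1336 mcg/min
1336 mcg/min × 60 min/hr = 80160 mcg/hr
Concentration = 800 mg ÷ 605 mL = 1.322314 mg/mL = 1322.314 mcg/mL
Rate = 80160 mcg/hr ÷ 1322.314 mcg/mL = 60.621 mL/hr
Volume infused so far = 60.621 mL/hr × 0.8 hr = 48.4968 mL
Volume remaining = 605 − 48.4968 = 556.5032 mL
New rate:
Dose = 7 mcg/kg/min × 66.8 kg = 467.6 mcg/min
467.6 mcg/min × 60 min/hr = 28056 mcg/hr
Rate = 28056 mcg/hr ÷ 1322.314 mcg/mL = 21.21735 mL/hr
Time remaining = 556.5032 mL ÷ 21.21735 mL/hr = 26.22869 hr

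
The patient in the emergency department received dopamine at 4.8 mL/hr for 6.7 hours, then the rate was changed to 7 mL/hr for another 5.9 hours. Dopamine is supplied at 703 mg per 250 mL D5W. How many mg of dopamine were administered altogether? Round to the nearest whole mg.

207 mg

Concentration = 703 mg ÷ 250 mL = 2.812 mg/mL
Stage 1: 4.8 mL/hr × 6.7 hr = 32.16 mL → 32.16 mL × 2.812 mg/mL = 90.43392 mg
Stage 2: 7 mL/hr × 5.9 hr = 41.3 mL → 41.3 mL × 2.812 mg/mL = 116.1356 mg
Total = 90.43392 + 116.1356 = 206.5695 mg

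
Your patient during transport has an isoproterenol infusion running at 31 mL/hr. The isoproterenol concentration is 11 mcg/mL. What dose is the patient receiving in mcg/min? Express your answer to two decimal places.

5.68 mcg/min

Drug rate = 31 mL/hr × 11 mcg/mL = 341 mcg/hr
341 mcg/hr ÷ 60 min/hr = 5.683333 mcg/min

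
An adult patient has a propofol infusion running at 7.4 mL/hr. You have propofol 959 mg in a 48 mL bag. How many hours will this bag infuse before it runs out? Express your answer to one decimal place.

6.5 hours

Duration = 48 mL ÷ 7.4 mL/hr = 6.486486 hr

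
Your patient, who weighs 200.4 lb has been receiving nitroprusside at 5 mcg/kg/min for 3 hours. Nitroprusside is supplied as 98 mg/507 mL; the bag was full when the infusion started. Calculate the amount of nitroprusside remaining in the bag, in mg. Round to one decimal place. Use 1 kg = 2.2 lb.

Weight = 200.4 lb ÷ 2.2 lb/kg = 91.09091 kg
Dose = 5 mcg/kg/min × 91.09091 kg = 455.4545 mcg/min
455.4545 mcg/min × 60 min/hr = 27327.27 mcg/hr
Concentration = 98 mg ÷ 507 mL = 0.1932939 mg/mL = 193.2939 mcg/mL
Rate = 27327.27 mcg/hr ÷ 193.2939 mcg/mL = 141.3768 mL/hr
Volume infused = 141.3768 mL/hr × 3 hr = 424.1304 mL
Volume remaining = 507 − 424.1304 = 82.86957 mL
Drug remaining = 82.86957 mL × 193.2939 mcg/mL = 16018.18 mcg = 16.01818 mg

16.0 mg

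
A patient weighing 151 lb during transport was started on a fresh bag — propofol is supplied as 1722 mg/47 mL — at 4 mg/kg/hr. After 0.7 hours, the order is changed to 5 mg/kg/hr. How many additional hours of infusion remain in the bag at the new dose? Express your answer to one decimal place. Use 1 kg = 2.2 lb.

Initial rate:
Weight = 151 lb ÷ 2.2 lb/kg = 68.63636 kg
Dose = 4 mg/kg/hr × 68.63636 kg = 274.5455 mg/hr
Concentration = 1722 mg ÷ 47 mL = 36.6383 mg/mL
Rate = 274.5455 mg/hr ÷ 36.6383 mg/mL = 7.493401 mL/hr
Volume infused so far = 7.493401 mL/hr × 0.7 hr = 5.245381 mL
Volume remaining = 47 − 5.245381 = 41.75462 mL
New rate:
Dose = 5 mg/kg/hr × 68.63636 kg = 343.1818 mg/hr
Rate = 343.1818 mg/hr ÷ 36.6383 mg/mL = 9.366751 mL/hr
Time remaining = 41.75462 mL ÷ 9.366751 mL/hr = 4.457748 hr

4.5 hours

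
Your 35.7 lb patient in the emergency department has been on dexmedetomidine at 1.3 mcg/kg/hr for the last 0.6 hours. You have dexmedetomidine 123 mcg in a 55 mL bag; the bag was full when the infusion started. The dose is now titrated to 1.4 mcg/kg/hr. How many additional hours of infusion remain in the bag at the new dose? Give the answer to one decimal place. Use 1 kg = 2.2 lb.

4.9 hours

Initial rate:
Weight = 35.7 lb ÷ 2.2 lb/kg = 16.22727 kg
Dose = 1.3 mcg/kg/hr × 16.22727 kg = 21.09545 mcg/hr
Concentration = 123 mcg ÷ 55 mL = 2.236364 mcg/mL
Rate = 21.09545 mcg/hr ÷ 2.236364 mcg/mL = 9.432927 mL/hr
Volume infused so far = 9.432927 mL/hr × 0.6 hr = 5.659756 mL
Volume remaining = 55 − 5.659756 = 49.34024 mL
New rate:
Dose = 1.4 mcg/kg/hr × 16.22727 kg = 22.71818 mcg/hr
Rate = 22.71818 mcg/hr ÷ 2.236364 mcg/mL = 10.15854 mL/hr
Time remaining = 49.34024 mL ÷ 10.15854 mL/hr = 4.857023 hr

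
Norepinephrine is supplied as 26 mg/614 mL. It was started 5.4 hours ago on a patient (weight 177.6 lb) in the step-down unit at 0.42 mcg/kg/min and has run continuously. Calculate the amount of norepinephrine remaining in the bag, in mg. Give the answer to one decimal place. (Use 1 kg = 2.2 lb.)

15.0 mg

Weight = 177.6 lb ÷ 2.2 lb/kg = 80.72727 kg
Dose = 0.42 mcg/kg/min × 80.72727 kg = 33.90545 mcg/min
33.90545 mcg/min × 60 min/hr = 2034.327 mcg/hr
Concentration = 26 mg ÷ 614 mL = 0.04234528 mg/mL = 42.34528 mcg/mL
Rate = 2034.327 mcg/hr ÷ 42.34528 mcg/mL = 48.04142 mL/hr
Volume infused = 48.04142 mL/hr × 5.4 hr = 259.4237 mL
Volume remaining = 614 − 259.4237 = 354.5763 mL
Drug remaining = 354.5763 mL × 42.34528 mcg/mL = 15014.63 mcg = 15.01463 mg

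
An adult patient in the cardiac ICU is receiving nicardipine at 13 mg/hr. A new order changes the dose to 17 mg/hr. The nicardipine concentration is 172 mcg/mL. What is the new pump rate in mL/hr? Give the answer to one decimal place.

98.8 mL/hr

Concentration = 172 mcg/mL = 0.172 mg/mL
Rate = 17 mg/hr ÷ 0.172 mg/mL = 98.83721 mL/hr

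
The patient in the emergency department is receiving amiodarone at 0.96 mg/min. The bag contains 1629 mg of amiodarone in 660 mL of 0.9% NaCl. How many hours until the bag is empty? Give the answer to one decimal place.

0.96 mg/min × 60 min/hr = 57.6 mg/hr
Concentration = 1629 mg ÷ 660 mL = 2.468182 mg/mL
Rate = 57.6 mg/hr ÷ 2.468182 mg/mL = 23.33702 mL/hr
Duration = 660 mL ÷ 23.33702 mL/hr = 28.28125 hr

28.3 hours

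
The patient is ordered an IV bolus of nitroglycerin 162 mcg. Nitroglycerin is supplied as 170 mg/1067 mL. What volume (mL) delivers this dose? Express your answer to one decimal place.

Concentration = 170 mg ÷ 1067 mL = 0.1593252 mg/mL = 159.3252 mcg/mL
Volume = 162 mcg ÷ 159.3252 mcg/mL = 1.016788 mL

1.0 mL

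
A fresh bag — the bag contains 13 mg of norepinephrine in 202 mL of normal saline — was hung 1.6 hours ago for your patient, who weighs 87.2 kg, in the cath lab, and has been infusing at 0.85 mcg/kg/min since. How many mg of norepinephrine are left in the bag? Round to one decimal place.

Dose = 0.85 mcg/kg/min × 87.2 kg = 74.12 mcg/min
74.12 mcg/min × 60 min/hr = 4447.2 mcg/hr
Concentration = 13 mg ÷ 202 mL = 0.06435644 mg/mL = 64.35644 mcg/mL
Rate = 4447.2 mcg/hr ÷ 64.35644 mcg/mL = 69.10265 mL/hr
Volume infused = 69.10265 mL/hr × 1.6 hr = 110.5642 mL
Volume remaining = 202 − 110.5642 = 91.43577 mL
Drug remaining = 91.43577 mL × 64.35644 mcg/mL = 5884.48 mcg = 5.88448 mg

5.9 mg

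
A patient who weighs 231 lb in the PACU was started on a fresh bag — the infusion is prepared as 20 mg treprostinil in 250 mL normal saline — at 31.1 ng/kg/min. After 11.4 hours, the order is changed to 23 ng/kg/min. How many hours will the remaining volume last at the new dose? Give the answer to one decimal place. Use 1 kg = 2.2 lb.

Initial rate:
Weight = 231 lb ÷ 2.2 lb/kg = 105 kg
Dose = 31.1 ng/kg/min × 105 kg = 3265.5 ng/min
3265.5 ng/min × 60 min/hr = 195930 ng/hr
Concentration = 20 mg ÷ 250 mL = 0.08 mg/mL = 80000 ng/mL
Rate = 195930 ng/hr ÷ 80000 ng/mL = 2.449125 mL/hr
Volume infused so far = 2.449125 mL/hr × 11.4 hr = 27.92002 mL
Volume remaining = 250 − 27.92002 = 222.08 mL
New rate:
Dose = 23 ng/kg/min × 105 kg = 2415 ng/min
2415 ng/min × 60 min/hr = 144900 ng/hr
Rate = 144900 ng/hr ÷ 80000 ng/mL = 1.81125 mL/hr
Time remaining = 222.08 mL ÷ 1.81125 mL/hr = 122.6114 hr

122.6 hours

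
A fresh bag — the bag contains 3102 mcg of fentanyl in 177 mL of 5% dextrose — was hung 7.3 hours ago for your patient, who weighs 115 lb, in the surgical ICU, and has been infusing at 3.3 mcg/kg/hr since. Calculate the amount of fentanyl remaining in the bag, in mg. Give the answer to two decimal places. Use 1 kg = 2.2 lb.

1.84 mg

Weight = 115 lb ÷ 2.2 lb/kg = 52.27273 kg
Dose = 3.3 mcg/kg/hr × 52.27273 kg = 172.5 mcg/hr
Concentration = 3102 mcg ÷ 177 mL = 17.52542 mcg/mL
Rate = 172.5 mcg/hr ÷ 17.52542 mcg/mL = 9.842843 mL/hr
Volume infused = 9.842843 mL/hr × 7.3 hr = 71.85276 mL
Volume remaining = 177 − 71.85276 = 105.1472 mL
Drug remaining = 105.1472 mL × 17.52542 mcg/mL = 1842.75 mcg = 1.84275 mg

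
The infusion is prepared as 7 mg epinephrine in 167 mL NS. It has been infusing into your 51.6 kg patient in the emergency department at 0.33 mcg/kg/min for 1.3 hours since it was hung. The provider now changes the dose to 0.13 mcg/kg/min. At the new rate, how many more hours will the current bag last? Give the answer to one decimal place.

Initial rate:
Dose = 0.33 mcg/kg/min × 51.6 kg = 17.028 mcg/min
17.028 mcg/min × 60 min/hr = 1021.68 mcg/hr
Concentration = 7 mg ÷ 167 mL = 0.04191617 mg/mL = 41.91617 mcg/mL
Rate = 1021.68 mcg/hr ÷ 41.91617 mcg/mL = 24.37437 mL/hr
Volume infused so far = 24.37437 mL/hr × 1.3 hr = 31.68668 mL
Volume remaining = 167 − 31.68668 = 135.3133 mL
New rate:
Dose = 0.13 mcg/kg/min × 51.6 kg = 6.708 mcg/min
6.708 mcg/min × 60 min/hr = 402.48 mcg/hr
Rate = 402.48 mcg/hr ÷ 41.91617 mcg/mL = 9.602023 mL/hr
Time remaining = 135.3133 mL ÷ 9.602023 mL/hr = 14.09217 hr

14.1 hours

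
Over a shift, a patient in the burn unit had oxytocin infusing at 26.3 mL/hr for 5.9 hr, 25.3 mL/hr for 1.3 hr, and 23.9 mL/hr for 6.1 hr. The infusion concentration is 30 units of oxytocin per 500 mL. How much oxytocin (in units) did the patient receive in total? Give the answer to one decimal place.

20.0 units

Concentration = 30 units ÷ 500 mL = 0.06 units/mL
Stage 1: 26.3 mL/hr × 5.9 hr = 155.17 mL → 155.17 mL × 0.06 units/mL = 9.3102 units
Stage 2: 25.3 mL/hr × 1.3 hr = 32.89 mL → 32.89 mL × 0.06 units/mL = 1.9734 units
Stage 3: 23.9 mL/hr × 6.1 hr = 145.79 mL → 145.79 mL × 0.06 units/mL = 8.7474 units
Total = 9.3102 + 1.9734 + 8.7474 = 20.031 units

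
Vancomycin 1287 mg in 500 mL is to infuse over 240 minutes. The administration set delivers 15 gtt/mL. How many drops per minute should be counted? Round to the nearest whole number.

31 gtt/min

500 mL ÷ (240 min) = 2.083333 mL/min
2.083333 mL/min × 15 gtt/mL = 31.25 gtt/min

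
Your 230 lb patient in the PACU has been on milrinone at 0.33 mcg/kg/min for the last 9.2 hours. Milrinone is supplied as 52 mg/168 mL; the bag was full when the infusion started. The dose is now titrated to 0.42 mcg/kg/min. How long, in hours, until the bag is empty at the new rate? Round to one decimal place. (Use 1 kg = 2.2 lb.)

Initial rate:
Weight = 230 lb ÷ 2.2 lb/kg = 104.5455 kg
Dose = 0.33 mcg/kg/min × 104.5455 kg = 34.5 mcg/min
34.5 mcg/min × 60 min/hr = 2070 mcg/hr
Concentration = 52 mg ÷ 168 mL = 0.3095238 mg/mL = 309.5238 mcg/mL
Rate = 2070 mcg/hr ÷ 309.5238 mcg/mL = 6.687692 mL/hr
Volume infused so far = 6.687692 mL/hr × 9.2 hr = 61.52677 mL
Volume remaining = 168 − 61.52677 = 106.4732 mL
New rate:
Dose = 0.42 mcg/kg/min × 104.5455 kg = 43.90909 mcg/min
43.90909 mcg/min × 60 min/hr = 2634.545 mcg/hr
Rate = 2634.545 mcg/hr ÷ 309.5238 mcg/mL = 8.511608 mL/hr
Time remaining = 106.4732 mL ÷ 8.511608 mL/hr = 12.50918 hr

12.5 hours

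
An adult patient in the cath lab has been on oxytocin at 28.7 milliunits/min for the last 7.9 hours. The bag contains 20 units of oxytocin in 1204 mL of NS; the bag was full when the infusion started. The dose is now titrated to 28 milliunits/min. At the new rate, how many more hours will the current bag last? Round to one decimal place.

3.8 hours

Initial rate:
28.7 milliunits/min × 60 min/hr = 1722 milliunits/hr
Concentration = 20 units ÷ 1204 mL = 0.0166113 units/mL = 16.6113 milliunits/mL
Rate = 1722 milliunits/hr ÷ 16.6113 milliunits/mL = 103.6644 mL/hr
Volume infused so far = 103.6644 mL/hr × 7.9 hr = 818.9488 mL
Volume remaining = 1204 − 818.9488 = 385.0512 mL
New rate:
28 milliunits/min × 60 min/hr = 1680 milliunits/hr
Rate = 1680 milliunits/hr ÷ 16.6113 milliunits/mL = 101.136 mL/hr
Time remaining = 385.0512 mL ÷ 101.136 mL/hr = 3.807262 hr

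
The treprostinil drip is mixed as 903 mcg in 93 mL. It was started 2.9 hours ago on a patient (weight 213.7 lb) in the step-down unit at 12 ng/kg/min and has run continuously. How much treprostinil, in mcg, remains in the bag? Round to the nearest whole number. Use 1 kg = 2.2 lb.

700 mcg

Weight = 213.7 lb ÷ 2.2 lb/kg = 97.13636 kg
Dose = 12 ng/kg/min × 97.13636 kg = 1165.636 ng/min
1165.636 ng/min × 60 min/hr = 69938.18 ng/hr
Concentration = 903 mcg ÷ 93 mL = 9.709677 mcg/mL = 9709.677 ng/mL
Rate = 69938.18 ng/hr ÷ 9709.677 ng/mL = 7.202936 mL/hr
Volume infused = 7.202936 mL/hr × 2.9 hr = 20.88851 mL
Volume remaining = 93 − 20.88851 = 72.11149 mL
Drug remaining = 72.11149 mL × 9709.677 ng/mL = 700179.3 ng = 700.1793 mcg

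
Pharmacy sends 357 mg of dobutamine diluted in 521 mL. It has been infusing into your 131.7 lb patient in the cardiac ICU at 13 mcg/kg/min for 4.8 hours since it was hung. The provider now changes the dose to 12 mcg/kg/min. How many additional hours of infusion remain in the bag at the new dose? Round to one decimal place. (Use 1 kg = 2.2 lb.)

Initial rate:
Weight = 131.7 lb ÷ 2.2 lb/kg = 59.86364 kg
Dose = 13 mcg/kg/min × 59.86364 kg = 778.2273 mcg/min
778.2273 mcg/min × 60 min/hr = 46693.64 mcg/hr
Concentration = 357 mg ÷ 521 mL = 0.6852207 mg/mL = 685.2207 mcg/mL
Rate = 46693.64 mcg/hr ÷ 685.2207 mcg/mL = 68.14393 mL/hr
Volume infused so far = 68.14393 mL/hr × 4.8 hr = 327.0909 mL
Volume remaining = 521 − 327.0909 = 193.9091 mL
New rate:
Dose = 12 mcg/kg/min × 59.86364 kg = 718.3636 mcg/min
718.3636 mcg/min × 60 min/hr = 43101.82 mcg/hr
Rate = 43101.82 mcg/hr ÷ 685.2207 mcg/mL = 62.90209 mL/hr
Time remaining = 193.9091 mL ÷ 62.90209 mL/hr = 3.082713 hr

3.1 hours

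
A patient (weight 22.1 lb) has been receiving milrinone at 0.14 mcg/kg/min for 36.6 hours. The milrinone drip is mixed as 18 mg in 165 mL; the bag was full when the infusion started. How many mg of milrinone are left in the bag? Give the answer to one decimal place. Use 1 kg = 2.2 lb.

14.9 mg

Weight = 22.1 lb ÷ 2.2 lb/kg = 10.04545 kg
Dose = 0.14 mcg/kg/min × 10.04545 kg = 1.406364 mcg/min
1.406364 mcg/min × 60 min/hr = 84.38182 mcg/hr
Concentration = 18 mg ÷ 165 mL = 0.1090909 mg/mL = 109.0909 mcg/mL
Rate = 84.38182 mcg/hr ÷ 109.0909 mcg/mL = 0.7735 mL/hr
Volume infused = 0.7735 mL/hr × 36.6 hr = 28.3101 mL
Volume remaining = 165 − 28.3101 = 136.6899 mL
Drug remaining = 136.6899 mL × 109.0909 mcg/mL = 14911.63 mcg = 14.91163 mg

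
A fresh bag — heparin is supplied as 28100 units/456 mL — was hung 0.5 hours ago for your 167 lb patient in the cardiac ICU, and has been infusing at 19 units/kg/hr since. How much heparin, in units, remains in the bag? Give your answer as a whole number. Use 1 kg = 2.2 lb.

27379 units

Weight = 167 lb ÷ 2.2 lb/kg = 75.90909 kg
Dose = 19 units/kg/hr × 75.90909 kg = 1442.273 units/hr
Concentration = 28100 units ÷ 456 mL = 61.62281 units/mL
Rate = 1442.273 units/hr ÷ 61.62281 units/mL = 23.40485 mL/hr
Volume infused = 23.40485 mL/hr × 0.5 hr = 11.70243 mL
Volume remaining = 456 − 11.70243 = 444.2976 mL
Drug remaining = 444.2976 mL × 61.62281 units/mL = 27378.86 units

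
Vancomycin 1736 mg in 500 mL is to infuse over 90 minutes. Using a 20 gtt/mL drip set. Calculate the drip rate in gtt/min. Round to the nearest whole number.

111 gtt/min

500 mL ÷ (90 min) = 5.555556 mL/min
5.555556 mL/min × 20 gtt/mL = 111.1111 gtt/min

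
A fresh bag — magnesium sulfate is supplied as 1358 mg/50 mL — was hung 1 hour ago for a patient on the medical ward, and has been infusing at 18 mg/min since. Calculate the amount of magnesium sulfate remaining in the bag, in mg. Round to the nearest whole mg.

18 mg/min × 60 min/hr = 1080 mg/hr
Concentration = 1358 mg ÷ 50 mL = 27.16 mg/mL
Rate = 1080 mg/hr ÷ 27.16 mg/mL = 39.76436 mL/hr
Volume infused = 39.76436 mL/hr × 1 hr = 39.76436 mL
Volume remaining = 50 − 39.76436 = 10.23564 mL
Drug remaining = 10.23564 mL × 27.16 mg/mL = 278 mg

278 mg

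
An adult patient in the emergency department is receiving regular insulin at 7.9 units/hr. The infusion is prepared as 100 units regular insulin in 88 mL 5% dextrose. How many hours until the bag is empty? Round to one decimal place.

12.7 hours

Concentration = 100 units ÷ 88 mL = 1.136364 units/mL
Rate = 7.9 units/hr ÷ 1.136364 units/mL = 6.952 mL/hr
Duration = 88 mL ÷ 6.952 mL/hr = 12.65823 hr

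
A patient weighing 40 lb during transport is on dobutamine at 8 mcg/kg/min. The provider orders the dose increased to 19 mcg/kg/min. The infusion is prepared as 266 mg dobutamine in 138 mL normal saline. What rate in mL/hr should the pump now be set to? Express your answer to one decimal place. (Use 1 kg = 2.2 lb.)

10.8 mL/hr

Weight = 40 lb ÷ 2.2 lb/kg = 18.18182 kg
Dose = 19 mcg/kg/min × 18.18182 kg = 345.4545 mcg/min
345.4545 mcg/min × 60 min/hr = 20727.27 mcg/hr
Concentration = 266 mg ÷ 138 mL = 1.927536 mg/mL = 1927.536 mcg/mL
Rate = 20727.27 mcg/hr ÷ 1927.536 mcg/mL = 10.75325 mL/hr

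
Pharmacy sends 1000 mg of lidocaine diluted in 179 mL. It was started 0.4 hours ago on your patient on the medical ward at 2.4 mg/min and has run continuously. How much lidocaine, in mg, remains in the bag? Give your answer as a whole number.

942 mg

2.4 mg/min × 60 min/hr = 144 mg/hr
Concentration = 1000 mg ÷ 179 mL = 5.586592 mg/mL
Rate = 144 mg/hr ÷ 5.586592 mg/mL = 25.776 mL/hr
Volume infused = 25.776 mL/hr × 0.4 hr = 10.3104 mL
Volume remaining = 179 − 10.3104 = 168.6896 mL
Drug remaining = 168.6896 mL × 5.586592 mg/mL = 942.4 mg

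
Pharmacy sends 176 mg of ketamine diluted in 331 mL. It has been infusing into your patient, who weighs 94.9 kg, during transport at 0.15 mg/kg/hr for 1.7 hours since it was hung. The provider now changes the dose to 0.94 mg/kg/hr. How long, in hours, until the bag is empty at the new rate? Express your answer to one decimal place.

Initial rate:
Dose = 0.15 mg/kg/hr × 94.9 kg = 14.235 mg/hr
Concentration = 176 mg ÷ 331 mL = 0.5317221 mg/mL
Rate = 14.235 mg/hr ÷ 0.5317221 mg/mL = 26.77151 mL/hr
Volume infused so far = 26.77151 mL/hr × 1.7 hr = 45.51156 mL
Volume remaining = 331 − 45.51156 = 285.4884 mL
New rate:
Dose = 0.94 mg/kg/hr × 94.9 kg = 89.206 mg/hr
Rate = 89.206 mg/hr ÷ 0.5317221 mg/mL = 167.7681 mL/hr
Time remaining = 285.4884 mL ÷ 167.7681 mL/hr = 1.701685 hr

1.7 hours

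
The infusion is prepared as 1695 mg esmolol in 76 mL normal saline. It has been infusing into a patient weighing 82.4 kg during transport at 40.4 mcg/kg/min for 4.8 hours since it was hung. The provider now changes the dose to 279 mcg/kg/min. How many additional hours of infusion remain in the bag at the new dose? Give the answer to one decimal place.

0.5 hours

Initial rate:
Dose = 40.4 mcg/kg/min × 82.4 kg = 3328.96 mcg/min
3328.96 mcg/min × 60 min/hr = 199737.6 mcg/hr
Concentration = 1695 mg ÷ 76 mL = 22.30263 mg/mL = 22302.63 mcg/mL
Rate = 199737.6 mcg/hr ÷ 22302.63 mcg/mL = 8.955786 mL/hr
Volume infused so far = 8.955786 mL/hr × 4.8 hr = 42.98777 mL
Volume remaining = 76 − 42.98777 = 33.01223 mL
New rate:
Dose = 279 mcg/kg/min × 82.4 kg = 22989.6 mcg/min
22989.6 mcg/min × 60 min/hr = 1379376 mcg/hr
Rate = 1379376 mcg/hr ÷ 22302.63 mcg/mL = 61.84813 mL/hr
Time remaining = 33.01223 mL ÷ 61.84813 mL/hr = 0.5337627 hr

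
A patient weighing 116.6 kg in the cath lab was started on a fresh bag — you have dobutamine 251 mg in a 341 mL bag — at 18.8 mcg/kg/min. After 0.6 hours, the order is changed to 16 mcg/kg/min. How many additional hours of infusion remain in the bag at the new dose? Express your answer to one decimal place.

Initial rate:
Dose = 18.8 mcg/kg/min × 116.6 kg = 2192.08 mcg/min
2192.08 mcg/min × 60 min/hr = 131524.8 mcg/hr
Concentration = 251 mg ÷ 341 mL = 0.7360704 mg/mL = 736.0704 mcg/mL
Rate = 131524.8 mcg/hr ÷ 736.0704 mcg/mL = 178.6851 mL/hr
Volume infused so far = 178.6851 mL/hr × 0.6 hr = 107.2111 mL
Volume remaining = 341 − 107.2111 = 233.7889 mL
New rate:
Dose = 16 mcg/kg/min × 116.6 kg = 1865.6 mcg/min
1865.6 mcg/min × 60 min/hr = 111936 mcg/hr
Rate = 111936 mcg/hr ÷ 736.0704 mcg/mL = 152.0724 mL/hr
Time remaining = 233.7889 mL ÷ 152.0724 mL/hr = 1.537353 hr

1.5 hours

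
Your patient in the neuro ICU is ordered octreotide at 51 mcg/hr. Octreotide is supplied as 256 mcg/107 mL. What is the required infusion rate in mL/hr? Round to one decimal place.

Concentration = 256 mcg ÷ 107 mL = 2.392523 mcg/mL
Rate = 51 mcg/hr ÷ 2.392523 mcg/mL = 21.31641 mL/hr

21.3 mL/hr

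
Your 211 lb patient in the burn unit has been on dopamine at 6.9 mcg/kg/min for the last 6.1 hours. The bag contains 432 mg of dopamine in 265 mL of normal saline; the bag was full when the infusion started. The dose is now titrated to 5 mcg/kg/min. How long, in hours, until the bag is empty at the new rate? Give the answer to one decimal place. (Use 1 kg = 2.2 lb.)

6.6 hours

Initial rate:
Weight = 211 lb ÷ 2.2 lb/kg = 95.90909 kg
Dose = 6.9 mcg/kg/min × 95.90909 kg = 661.7727 mcg/min
661.7727 mcg/min × 60 min/hr = 39706.36 mcg/hr
Concentration = 432 mg ÷ 265 mL = 1.630189 mg/mL = 1630.189 mcg/mL
Rate = 39706.36 mcg/hr ÷ 1630.189 mcg/mL = 24.35691 mL/hr
Volume infused so far = 24.35691 mL/hr × 6.1 hr = 148.5772 mL
Volume remaining = 265 − 148.5772 = 116.4228 mL
New rate:
Dose = 5 mcg/kg/min × 95.90909 kg = 479.5455 mcg/min
479.5455 mcg/min × 60 min/hr = 28772.73 mcg/hr
Rate = 28772.73 mcg/hr ÷ 1630.189 mcg/mL = 17.64994 mL/hr
Time remaining = 116.4228 mL ÷ 17.64994 mL/hr = 6.596218 hr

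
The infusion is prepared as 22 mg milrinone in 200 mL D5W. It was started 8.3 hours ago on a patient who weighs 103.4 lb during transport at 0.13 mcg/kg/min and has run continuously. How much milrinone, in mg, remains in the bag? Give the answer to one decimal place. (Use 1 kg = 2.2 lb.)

Weight = 103.4 lb ÷ 2.2 lb/kg = 47 kg
Dose = 0.13 mcg/kg/min × 47 kg = 6.11 mcg/min
6.11 mcg/min × 60 min/hr = 366.6 mcg/hr
Concentration = 22 mg ÷ 200 mL = 0.11 mg/mL = 110 mcg/mL
Rate = 366.6 mcg/hr ÷ 110 mcg/mL = 3.332727 mL/hr
Volume infused = 3.332727 mL/hr × 8.3 hr = 27.66164 mL
Volume remaining = 200 − 27.66164 = 172.3384 mL
Drug remaining = 172.3384 mL × 110 mcg/mL = 18957.22 mcg = 18.95722 mg

19.0 mg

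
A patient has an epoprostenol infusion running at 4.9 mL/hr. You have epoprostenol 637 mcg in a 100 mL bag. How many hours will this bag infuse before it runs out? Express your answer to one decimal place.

20.4 hours

Duration = 100 mL ÷ 4.9 mL/hr = 20.40816 hr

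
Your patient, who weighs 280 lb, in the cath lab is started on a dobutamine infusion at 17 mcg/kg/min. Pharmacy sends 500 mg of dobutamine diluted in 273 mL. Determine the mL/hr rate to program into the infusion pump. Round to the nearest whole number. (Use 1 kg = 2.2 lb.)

71 mL/hr

Weight = 280 lb ÷ 2.2 lb/kg = 127.2727 kg
Dose = 17 mcg/kg/min × 127.2727 kg = 2163.636 mcg/min
2163.636 mcg/min × 60 min/hr = 129818.2 mcg/hr
Concentration = 500 mg ÷ 273 mL = 1.831502 mg/mL = 1831.502 mcg/mL
Rate = 129818.2 mcg/hr ÷ 1831.502 mcg/mL = 70.88073 mL/hr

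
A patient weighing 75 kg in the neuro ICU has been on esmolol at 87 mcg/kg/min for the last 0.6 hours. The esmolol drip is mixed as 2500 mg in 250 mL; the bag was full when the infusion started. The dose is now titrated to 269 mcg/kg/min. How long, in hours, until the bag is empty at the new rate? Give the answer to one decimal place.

Initial rate:
Dose = 87 mcg/kg/min × 75 kg = 6525 mcg/min
6525 mcg/min × 60 min/hr = 391500 mcg/hr
Concentration = 2500 mg ÷ 250 mL = 10 mg/mL = 10000 mcg/mL
Rate = 391500 mcg/hr ÷ 10000 mcg/mL = 39.15 mL/hr
Volume infused so far = 39.15 mL/hr × 0.6 hr = 23.49 mL
Volume remaining = 250 − 23.49 = 226.51 mL
New rate:
Dose = 269 mcg/kg/min × 75 kg = 20175 mcg/min
20175 mcg/min × 60 min/hr = 1210500 mcg/hr
Rate = 1210500 mcg/hr ÷ 10000 mcg/mL = 121.05 mL/hr
Time remaining = 226.51 mL ÷ 121.05 mL/hr = 1.87121 hr

1.9 hours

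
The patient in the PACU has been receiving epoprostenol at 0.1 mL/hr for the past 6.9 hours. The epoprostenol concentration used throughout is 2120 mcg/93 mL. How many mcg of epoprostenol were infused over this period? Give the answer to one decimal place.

15.7 mcg

Concentration = 2120 mcg ÷ 93 mL = 22.7957 mcg/mL = 22795.7 ng/mL
Drug rate = 0.1 mL/hr × 22795.7 ng/mL = 2279.57 ng/hr
Total = 2279.57 ng/hr × 6.9 hr = 15729.03 ng = 15.72903 mcg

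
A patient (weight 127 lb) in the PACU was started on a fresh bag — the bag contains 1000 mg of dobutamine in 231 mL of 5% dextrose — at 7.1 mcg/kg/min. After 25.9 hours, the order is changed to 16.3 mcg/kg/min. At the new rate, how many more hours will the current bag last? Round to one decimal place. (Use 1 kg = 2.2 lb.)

6.4 hours

Initial rate:
Weight = 127 lb ÷ 2.2 lb/kg = 57.72727 kg
Dose = 7.1 mcg/kg/min × 57.72727 kg = 409.8636 mcg/min
409.8636 mcg/min × 60 min/hr = 24591.82 mcg/hr
Concentration = 1000 mg ÷ 231 mL = 4.329004 mg/mL = 4329.004 mcg/mL
Rate = 24591.82 mcg/hr ÷ 4329.004 mcg/mL = 5.68071 mL/hr
Volume infused so far = 5.68071 mL/hr × 25.9 hr = 147.1304 mL
Volume remaining = 231 − 147.1304 = 83.86961 mL
New rate:
Dose = 16.3 mcg/kg/min × 57.72727 kg = 940.9545 mcg/min
940.9545 mcg/min × 60 min/hr = 56457.27 mcg/hr
Rate = 56457.27 mcg/hr ÷ 4329.004 mcg/mL = 13.04163 mL/hr
Time remaining = 83.86961 mL ÷ 13.04163 mL/hr = 6.430915 hr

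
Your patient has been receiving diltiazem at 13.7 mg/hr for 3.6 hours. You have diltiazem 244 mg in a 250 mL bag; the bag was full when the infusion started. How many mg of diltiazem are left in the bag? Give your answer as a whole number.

195 mg

Concentration = 244 mg ÷ 250 mL = 0.976 mg/mL
Rate = 13.7 mg/hr ÷ 0.976 mg/mL = 14.03689 mL/hr
Volume infused = 14.03689 mL/hr × 3.6 hr = 50.53279 mL
Volume remaining = 250 − 50.53279 = 199.4672 mL
Drug remaining = 199.4672 mL × 0.976 mg/mL = 194.68 mg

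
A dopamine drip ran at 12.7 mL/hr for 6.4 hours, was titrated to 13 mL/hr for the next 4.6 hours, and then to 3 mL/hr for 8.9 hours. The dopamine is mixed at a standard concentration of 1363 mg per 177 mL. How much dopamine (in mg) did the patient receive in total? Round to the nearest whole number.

1292 mg

Concentration = 1363 mg ÷ 177 mL = 7.700565 mg/mL
Stage 1: 12.7 mL/hr × 6.4 hr = 81.28 mL → 81.28 mL × 7.700565 mg/mL = 625.9019 mg
Stage 2: 13 mL/hr × 4.6 hr = 59.8 mL → 59.8 mL × 7.700565 mg/mL = 460.4938 mg
Stage 3: 3 mL/hr × 8.9 hr = 26.7 mL → 26.7 mL × 7.700565 mg/mL = 205.6051 mg
Total = 625.9019 + 460.4938 + 205.6051 = 1292.001 mg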